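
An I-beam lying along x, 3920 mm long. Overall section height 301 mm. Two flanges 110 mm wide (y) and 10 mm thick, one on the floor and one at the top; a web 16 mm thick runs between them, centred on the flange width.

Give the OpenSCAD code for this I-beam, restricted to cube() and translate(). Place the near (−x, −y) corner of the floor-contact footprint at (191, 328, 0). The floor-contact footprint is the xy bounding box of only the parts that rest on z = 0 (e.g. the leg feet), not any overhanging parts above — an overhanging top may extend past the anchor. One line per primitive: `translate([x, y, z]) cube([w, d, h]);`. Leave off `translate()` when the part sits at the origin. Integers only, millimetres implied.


translate([191, 328, 0]) cube([3920, 110, 10]);
translate([191, 375, 10]) cube([3920, 16, 281]);
translate([191, 328, 291]) cube([3920, 110, 10]);


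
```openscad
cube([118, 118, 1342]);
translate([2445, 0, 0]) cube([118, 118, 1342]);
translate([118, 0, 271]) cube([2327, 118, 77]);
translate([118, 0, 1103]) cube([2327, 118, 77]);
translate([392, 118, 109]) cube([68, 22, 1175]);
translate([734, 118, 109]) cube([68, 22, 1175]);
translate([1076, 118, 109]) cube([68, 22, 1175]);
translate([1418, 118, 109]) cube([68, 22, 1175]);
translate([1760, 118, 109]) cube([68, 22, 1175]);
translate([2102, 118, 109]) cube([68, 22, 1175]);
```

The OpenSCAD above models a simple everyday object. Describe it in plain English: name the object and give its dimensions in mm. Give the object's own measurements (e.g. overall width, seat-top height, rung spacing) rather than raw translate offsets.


A fence section. Two 118×118 mm posts, 1342 mm tall, stand on the floor with a clear span of 2327 mm between their inner faces. Two horizontal rails of 118×77 mm section span the gap between the posts with their undersides at z = 271 mm and z = 1103 mm, flush with the posts' −y face. 6 pickets, each 68 mm wide, 22 mm thick and 1175 mm tall, are fixed to the +y face of the rails with their bottoms at z = 109 mm, spaced across the span with a 274 mm gap after the −x post and between neighbouring pickets, with 275 mm left before the +x post.


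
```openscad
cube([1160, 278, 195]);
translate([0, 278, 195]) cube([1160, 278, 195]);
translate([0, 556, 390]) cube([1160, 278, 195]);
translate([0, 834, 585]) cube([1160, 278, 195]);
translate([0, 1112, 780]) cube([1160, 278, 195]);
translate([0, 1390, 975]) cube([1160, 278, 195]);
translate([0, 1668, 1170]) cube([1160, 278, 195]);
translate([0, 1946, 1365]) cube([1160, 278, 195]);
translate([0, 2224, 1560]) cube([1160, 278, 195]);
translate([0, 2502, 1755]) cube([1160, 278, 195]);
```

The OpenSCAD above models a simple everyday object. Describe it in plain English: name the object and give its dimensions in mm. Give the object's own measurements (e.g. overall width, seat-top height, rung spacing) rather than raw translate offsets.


A straight staircase of 10 solid steps. Each step is 1160 mm wide (x), 278 mm deep (y, the going) and 195 mm tall (the rise). The first step rests on the floor; each subsequent step sits one going further in +y and one rise higher in +z, directly behind and above the previous step with no overlap.


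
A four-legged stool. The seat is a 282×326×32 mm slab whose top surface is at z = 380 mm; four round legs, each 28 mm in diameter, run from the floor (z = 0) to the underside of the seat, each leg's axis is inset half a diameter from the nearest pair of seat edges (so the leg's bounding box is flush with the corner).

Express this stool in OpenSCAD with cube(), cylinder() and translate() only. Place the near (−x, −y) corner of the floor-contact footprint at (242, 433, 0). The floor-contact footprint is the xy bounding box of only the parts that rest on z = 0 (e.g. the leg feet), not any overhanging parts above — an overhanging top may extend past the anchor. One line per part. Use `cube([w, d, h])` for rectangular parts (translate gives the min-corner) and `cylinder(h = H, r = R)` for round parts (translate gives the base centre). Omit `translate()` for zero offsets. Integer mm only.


translate([242, 433, 348]) cube([282, 326, 32]);
translate([256, 447, 0]) cylinder(h = 348, r = 14);
translate([510, 447, 0]) cylinder(h = 348, r = 14);
translate([256, 745, 0]) cylinder(h = 348, r = 14);
translate([510, 745, 0]) cylinder(h = 348, r = 14);


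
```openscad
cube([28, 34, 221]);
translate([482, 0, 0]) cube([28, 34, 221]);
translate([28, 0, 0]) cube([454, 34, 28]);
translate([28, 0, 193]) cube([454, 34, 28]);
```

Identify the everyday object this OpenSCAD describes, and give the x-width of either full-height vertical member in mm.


A picture frame. The border width is 28 mm.

Four thin pieces enclosing a rectangular opening — a picture frame. The two full-height stiles are 221 mm tall; the top rail sits at z = 193 and is 28 mm tall, so the border above the opening is 221 − 193 = 28 mm, matching the stile x-width.


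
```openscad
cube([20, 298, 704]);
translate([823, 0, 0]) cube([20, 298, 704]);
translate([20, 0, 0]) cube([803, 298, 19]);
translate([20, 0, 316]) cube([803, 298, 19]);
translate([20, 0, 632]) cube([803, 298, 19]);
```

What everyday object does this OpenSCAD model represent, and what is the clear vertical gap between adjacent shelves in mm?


A bookshelf. The clear shelf gap is 297 mm.

Two tall side panels with 3 horizontal boards between them — a bookshelf. The first two shelf undersides are at z = 0 and z = 316; with shelf thickness 19, the clear gap is 316 − 0 − 19 = 297 mm.


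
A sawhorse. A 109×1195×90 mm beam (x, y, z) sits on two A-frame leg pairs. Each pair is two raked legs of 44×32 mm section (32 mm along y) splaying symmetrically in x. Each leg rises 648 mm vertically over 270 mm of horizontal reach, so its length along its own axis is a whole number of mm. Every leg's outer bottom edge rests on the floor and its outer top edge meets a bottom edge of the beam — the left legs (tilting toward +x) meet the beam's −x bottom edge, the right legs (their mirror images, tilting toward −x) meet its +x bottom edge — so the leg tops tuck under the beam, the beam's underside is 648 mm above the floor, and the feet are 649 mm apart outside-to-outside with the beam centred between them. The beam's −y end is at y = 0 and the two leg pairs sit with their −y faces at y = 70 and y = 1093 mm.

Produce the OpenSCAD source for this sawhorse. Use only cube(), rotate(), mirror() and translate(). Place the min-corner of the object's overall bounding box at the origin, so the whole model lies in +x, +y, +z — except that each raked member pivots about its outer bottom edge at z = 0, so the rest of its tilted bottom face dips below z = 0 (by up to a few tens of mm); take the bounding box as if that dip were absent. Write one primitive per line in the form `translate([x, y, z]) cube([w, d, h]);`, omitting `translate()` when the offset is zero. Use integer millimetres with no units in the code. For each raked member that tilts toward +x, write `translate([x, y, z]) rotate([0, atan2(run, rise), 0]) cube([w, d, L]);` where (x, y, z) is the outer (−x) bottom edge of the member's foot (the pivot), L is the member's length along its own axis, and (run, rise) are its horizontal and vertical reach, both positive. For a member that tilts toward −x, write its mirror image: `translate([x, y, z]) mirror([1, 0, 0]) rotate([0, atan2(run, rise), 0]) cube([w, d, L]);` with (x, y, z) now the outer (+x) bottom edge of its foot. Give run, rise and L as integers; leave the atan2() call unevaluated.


// leg length = √(270² + 648²) = 702
// right-leg outer foot x = 2·270 + 109 = 649
// beam min-corner = (270, 0, 648)
translate([270, 0, 648]) cube([109, 1195, 90]);
translate([0, 70, 0]) rotate([0, atan2(270, 648), 0]) cube([44, 32, 702]);
translate([649, 70, 0]) mirror([1, 0, 0]) rotate([0, atan2(270, 648), 0]) cube([44, 32, 702]);
translate([0, 1093, 0]) rotate([0, atan2(270, 648), 0]) cube([44, 32, 702]);
translate([649, 1093, 0]) mirror([1, 0, 0]) rotate([0, atan2(270, 648), 0]) cube([44, 32, 702]);


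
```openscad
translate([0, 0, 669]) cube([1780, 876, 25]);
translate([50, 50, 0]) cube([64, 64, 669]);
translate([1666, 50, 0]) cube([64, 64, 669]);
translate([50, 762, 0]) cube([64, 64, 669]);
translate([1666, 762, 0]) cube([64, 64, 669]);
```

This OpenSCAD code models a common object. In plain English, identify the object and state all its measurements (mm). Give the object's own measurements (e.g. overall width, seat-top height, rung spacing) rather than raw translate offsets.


A rectangular dining table. The top is 1780×876×25 mm with its upper surface at z = 694 mm. It stands on four 64×64 mm square legs, each inset 50 mm from the nearest pair of top edges, running from the floor to the underside of the top.


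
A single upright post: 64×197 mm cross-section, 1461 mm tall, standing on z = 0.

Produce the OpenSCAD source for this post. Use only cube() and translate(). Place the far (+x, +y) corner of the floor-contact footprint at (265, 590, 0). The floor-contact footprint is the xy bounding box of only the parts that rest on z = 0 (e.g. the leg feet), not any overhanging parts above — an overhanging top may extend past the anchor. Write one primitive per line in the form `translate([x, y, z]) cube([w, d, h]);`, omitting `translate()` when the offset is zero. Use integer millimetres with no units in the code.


translate([201, 393, 0]) cube([64, 197, 1461]);


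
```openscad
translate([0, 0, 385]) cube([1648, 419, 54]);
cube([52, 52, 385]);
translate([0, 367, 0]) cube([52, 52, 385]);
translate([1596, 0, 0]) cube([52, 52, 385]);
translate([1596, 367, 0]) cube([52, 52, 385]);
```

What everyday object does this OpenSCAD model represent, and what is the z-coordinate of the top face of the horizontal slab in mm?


A bench. The seat-top height is 439 mm.

A long slab on four corner posts — a bench. The slab sits at z = 385 with thickness 54, so the top is 385 + 54 = 439 mm.


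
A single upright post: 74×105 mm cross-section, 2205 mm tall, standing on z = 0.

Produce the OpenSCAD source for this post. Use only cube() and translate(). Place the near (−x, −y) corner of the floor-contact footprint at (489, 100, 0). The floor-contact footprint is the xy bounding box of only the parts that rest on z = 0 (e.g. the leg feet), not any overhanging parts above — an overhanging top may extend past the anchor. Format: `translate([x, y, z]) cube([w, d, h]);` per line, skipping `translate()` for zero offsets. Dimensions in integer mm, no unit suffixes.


translate([489, 100, 0]) cube([74, 105, 2205]);


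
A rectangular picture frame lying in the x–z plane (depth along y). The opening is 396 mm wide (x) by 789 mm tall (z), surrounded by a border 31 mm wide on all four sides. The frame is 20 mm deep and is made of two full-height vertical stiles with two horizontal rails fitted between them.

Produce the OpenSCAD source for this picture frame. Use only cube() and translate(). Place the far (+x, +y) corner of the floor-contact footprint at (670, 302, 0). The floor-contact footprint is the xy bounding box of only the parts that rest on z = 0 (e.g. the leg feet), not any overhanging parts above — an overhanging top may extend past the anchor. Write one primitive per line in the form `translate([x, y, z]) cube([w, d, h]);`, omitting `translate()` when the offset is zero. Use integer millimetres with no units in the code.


translate([212, 282, 0]) cube([31, 20, 851]);
translate([639, 282, 0]) cube([31, 20, 851]);
translate([243, 282, 0]) cube([396, 20, 31]);
translate([243, 282, 820]) cube([396, 20, 31]);


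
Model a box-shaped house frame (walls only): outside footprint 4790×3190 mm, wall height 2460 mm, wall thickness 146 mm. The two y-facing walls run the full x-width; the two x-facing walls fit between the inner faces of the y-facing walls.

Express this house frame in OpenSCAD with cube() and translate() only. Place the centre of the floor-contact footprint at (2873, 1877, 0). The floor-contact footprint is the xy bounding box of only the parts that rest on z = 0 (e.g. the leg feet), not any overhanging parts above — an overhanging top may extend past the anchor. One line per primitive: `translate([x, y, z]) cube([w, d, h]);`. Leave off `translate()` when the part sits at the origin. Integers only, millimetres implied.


translate([478, 282, 0]) cube([4790, 146, 2460]);
translate([478, 3326, 0]) cube([4790, 146, 2460]);
translate([478, 428, 0]) cube([146, 2898, 2460]);
translate([5122, 428, 0]) cube([146, 2898, 2460]);


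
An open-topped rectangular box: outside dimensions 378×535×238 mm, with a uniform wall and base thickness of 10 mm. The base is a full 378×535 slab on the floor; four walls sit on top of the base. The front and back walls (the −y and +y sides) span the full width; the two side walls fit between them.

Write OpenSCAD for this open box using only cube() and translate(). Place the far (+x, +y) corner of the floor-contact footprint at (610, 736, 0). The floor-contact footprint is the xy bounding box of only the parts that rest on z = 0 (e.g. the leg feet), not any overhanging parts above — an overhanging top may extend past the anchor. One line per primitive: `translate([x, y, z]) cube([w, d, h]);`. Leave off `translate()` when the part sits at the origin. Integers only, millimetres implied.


translate([232, 201, 0]) cube([378, 535, 10]);
translate([232, 201, 10]) cube([378, 10, 228]);
translate([232, 726, 10]) cube([378, 10, 228]);
translate([232, 211, 10]) cube([10, 515, 228]);
translate([600, 211, 10]) cube([10, 515, 228]);


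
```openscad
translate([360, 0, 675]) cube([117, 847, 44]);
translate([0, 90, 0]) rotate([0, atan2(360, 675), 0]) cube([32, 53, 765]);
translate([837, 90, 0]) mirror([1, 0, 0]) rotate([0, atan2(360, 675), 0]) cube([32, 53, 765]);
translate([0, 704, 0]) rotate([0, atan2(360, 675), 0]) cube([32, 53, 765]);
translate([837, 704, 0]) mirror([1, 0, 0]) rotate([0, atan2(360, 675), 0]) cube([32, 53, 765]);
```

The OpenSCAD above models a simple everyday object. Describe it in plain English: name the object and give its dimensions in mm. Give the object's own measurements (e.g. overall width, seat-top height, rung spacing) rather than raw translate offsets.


A sawhorse. A 117×847×44 mm beam (x, y, z) sits on two A-frame leg pairs. Each pair is two raked legs of 32×53 mm section (53 mm along y) splaying symmetrically in x. Each leg rises 675 mm vertically over 360 mm of horizontal reach and is 765 mm long along its own axis. Every leg's outer bottom edge rests on the floor and its outer top edge meets a bottom edge of the beam — the left legs (tilting toward +x) meet the beam's −x bottom edge, the right legs (their mirror images, tilting toward −x) meet its +x bottom edge — so the leg tops tuck under the beam, the beam's underside is 675 mm above the floor, and the feet are 837 mm apart outside-to-outside with the beam centred between them. The two leg pairs are set in 90 mm from either end of the beam.


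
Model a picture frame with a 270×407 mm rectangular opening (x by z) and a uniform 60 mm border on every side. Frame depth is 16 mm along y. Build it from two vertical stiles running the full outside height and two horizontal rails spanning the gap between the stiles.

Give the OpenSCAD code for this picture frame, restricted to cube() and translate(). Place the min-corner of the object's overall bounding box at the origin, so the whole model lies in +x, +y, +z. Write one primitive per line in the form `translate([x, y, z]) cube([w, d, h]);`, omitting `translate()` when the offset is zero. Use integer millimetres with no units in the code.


cube([60, 16, 527]);
translate([330, 0, 0]) cube([60, 16, 527]);
translate([60, 0, 0]) cube([270, 16, 60]);
translate([60, 0, 467]) cube([270, 16, 60]);


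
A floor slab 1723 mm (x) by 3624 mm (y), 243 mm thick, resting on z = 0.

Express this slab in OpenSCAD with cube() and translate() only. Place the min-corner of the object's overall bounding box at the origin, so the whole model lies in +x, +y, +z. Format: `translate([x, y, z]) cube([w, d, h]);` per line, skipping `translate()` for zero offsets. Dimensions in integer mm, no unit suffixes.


cube([1723, 3624, 243]);


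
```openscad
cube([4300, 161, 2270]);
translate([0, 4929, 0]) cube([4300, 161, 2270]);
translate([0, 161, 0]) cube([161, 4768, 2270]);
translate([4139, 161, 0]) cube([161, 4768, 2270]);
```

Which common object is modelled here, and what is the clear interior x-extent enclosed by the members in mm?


A house (or room) frame. The interior width is 3978 mm.

Four 2270 mm walls enclosing a rectangle with no floor or roof — a room or house frame. Outside width is 4300 mm and wall thickness is 161 mm, so the interior width is 4300 − 2 × 161 = 3978 mm.


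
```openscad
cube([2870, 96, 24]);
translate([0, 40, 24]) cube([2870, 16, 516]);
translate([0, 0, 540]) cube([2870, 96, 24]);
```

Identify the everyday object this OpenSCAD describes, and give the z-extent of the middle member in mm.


An I-beam. The web height is 516 mm.

Two wide flanges with a thin centred web — an I-beam. Overall 564 mm minus two 24 mm flanges gives a web of 564 − 2·24 = 516 mm.


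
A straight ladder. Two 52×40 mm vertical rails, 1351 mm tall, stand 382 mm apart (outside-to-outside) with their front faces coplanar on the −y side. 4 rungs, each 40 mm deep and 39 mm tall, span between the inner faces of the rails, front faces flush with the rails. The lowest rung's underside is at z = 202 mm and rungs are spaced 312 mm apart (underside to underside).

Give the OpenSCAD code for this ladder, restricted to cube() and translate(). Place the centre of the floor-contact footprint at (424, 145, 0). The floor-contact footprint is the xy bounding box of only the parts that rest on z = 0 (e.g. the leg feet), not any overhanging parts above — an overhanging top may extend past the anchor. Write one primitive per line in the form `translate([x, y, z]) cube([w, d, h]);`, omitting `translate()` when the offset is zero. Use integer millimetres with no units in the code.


translate([233, 125, 0]) cube([52, 40, 1351]);
translate([563, 125, 0]) cube([52, 40, 1351]);
translate([285, 125, 202]) cube([278, 40, 39]);
translate([285, 125, 514]) cube([278, 40, 39]);
translate([285, 125, 826]) cube([278, 40, 39]);
translate([285, 125, 1138]) cube([278, 40, 39]);


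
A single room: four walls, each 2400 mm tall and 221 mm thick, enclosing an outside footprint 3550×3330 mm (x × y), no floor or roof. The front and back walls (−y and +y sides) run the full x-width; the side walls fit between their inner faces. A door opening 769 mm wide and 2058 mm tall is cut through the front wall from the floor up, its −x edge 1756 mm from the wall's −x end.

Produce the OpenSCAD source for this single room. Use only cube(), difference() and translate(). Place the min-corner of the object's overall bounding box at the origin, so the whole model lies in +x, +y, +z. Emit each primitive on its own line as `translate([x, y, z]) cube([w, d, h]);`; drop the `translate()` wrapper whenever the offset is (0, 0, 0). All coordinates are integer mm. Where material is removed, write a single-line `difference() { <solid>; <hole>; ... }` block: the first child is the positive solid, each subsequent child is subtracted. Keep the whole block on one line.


difference() { cube([3550, 221, 2400]); translate([1756, 0, 0]) cube([769, 221, 2058]); }
translate([0, 3109, 0]) cube([3550, 221, 2400]);
translate([0, 221, 0]) cube([221, 2888, 2400]);
translate([3329, 221, 0]) cube([221, 2888, 2400]);


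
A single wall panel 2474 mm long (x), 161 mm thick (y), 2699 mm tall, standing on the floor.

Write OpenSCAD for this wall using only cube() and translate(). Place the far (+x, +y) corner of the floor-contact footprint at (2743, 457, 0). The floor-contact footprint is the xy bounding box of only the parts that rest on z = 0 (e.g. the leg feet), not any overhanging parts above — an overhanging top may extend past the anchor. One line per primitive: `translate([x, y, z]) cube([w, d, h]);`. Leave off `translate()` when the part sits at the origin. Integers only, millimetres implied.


translate([269, 296, 0]) cube([2474, 161, 2699]);


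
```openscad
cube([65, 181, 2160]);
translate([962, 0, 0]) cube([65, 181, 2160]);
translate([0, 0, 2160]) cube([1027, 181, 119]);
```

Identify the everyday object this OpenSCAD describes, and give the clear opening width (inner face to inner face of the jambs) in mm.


A door frame. The clear opening width is 897 mm.

Two 2160 mm tall posts with a header on top — a door frame. The left jamb is 65 mm wide at x = 0; the right jamb starts at x = 962. The clear opening is 962 − 65 = 897 mm.


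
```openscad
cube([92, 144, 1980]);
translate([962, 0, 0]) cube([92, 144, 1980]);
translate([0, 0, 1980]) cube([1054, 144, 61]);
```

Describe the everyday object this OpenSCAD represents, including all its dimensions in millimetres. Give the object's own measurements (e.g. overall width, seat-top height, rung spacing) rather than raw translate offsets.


A door frame. The clear opening is 870 mm wide and 1980 mm high. Two 92 mm wide jambs, 144 mm deep, stand either side of the opening from the floor to the top of the opening. A 61 mm thick head sits across the top of both jambs, spanning the full outside width of the frame.


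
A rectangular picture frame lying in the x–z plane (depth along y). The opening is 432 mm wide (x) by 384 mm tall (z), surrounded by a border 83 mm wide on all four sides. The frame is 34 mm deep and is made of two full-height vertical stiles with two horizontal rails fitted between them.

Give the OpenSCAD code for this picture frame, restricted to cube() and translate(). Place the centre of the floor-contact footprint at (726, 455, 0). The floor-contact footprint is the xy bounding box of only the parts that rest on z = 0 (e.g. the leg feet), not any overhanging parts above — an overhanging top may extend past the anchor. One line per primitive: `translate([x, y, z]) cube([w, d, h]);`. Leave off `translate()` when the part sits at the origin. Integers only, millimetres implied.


translate([427, 438, 0]) cube([83, 34, 550]);
translate([942, 438, 0]) cube([83, 34, 550]);
translate([510, 438, 0]) cube([432, 34, 83]);
translate([510, 438, 467]) cube([432, 34, 83]);


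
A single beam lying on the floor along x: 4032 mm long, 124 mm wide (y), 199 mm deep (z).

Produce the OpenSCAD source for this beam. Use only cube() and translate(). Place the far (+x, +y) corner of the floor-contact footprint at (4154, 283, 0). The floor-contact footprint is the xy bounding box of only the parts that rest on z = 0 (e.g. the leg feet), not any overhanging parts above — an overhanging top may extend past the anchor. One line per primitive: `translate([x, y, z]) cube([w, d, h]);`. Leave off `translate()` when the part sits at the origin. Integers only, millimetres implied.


translate([122, 159, 0]) cube([4032, 124, 199]);


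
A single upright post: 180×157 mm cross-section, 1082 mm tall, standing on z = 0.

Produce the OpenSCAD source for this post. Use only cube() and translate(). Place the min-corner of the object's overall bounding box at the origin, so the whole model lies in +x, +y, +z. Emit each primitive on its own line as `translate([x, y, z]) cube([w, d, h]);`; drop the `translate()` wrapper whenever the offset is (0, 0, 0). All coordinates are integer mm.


cube([180, 157, 1082]);


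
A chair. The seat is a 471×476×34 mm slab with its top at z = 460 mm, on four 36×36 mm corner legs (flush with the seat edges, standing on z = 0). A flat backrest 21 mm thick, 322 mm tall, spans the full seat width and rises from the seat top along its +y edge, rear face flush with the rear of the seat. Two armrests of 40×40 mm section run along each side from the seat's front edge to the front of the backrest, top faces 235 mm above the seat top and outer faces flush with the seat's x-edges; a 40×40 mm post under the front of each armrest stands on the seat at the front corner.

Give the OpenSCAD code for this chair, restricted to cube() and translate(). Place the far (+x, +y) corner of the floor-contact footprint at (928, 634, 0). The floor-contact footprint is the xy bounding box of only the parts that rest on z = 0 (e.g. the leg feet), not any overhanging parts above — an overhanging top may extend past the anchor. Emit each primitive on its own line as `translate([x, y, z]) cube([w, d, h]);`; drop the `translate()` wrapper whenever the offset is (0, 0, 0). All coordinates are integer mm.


translate([457, 158, 426]) cube([471, 476, 34]);
translate([457, 158, 0]) cube([36, 36, 426]);
translate([892, 158, 0]) cube([36, 36, 426]);
translate([457, 598, 0]) cube([36, 36, 426]);
translate([892, 598, 0]) cube([36, 36, 426]);
translate([457, 613, 460]) cube([471, 21, 322]);
translate([457, 158, 655]) cube([40, 455, 40]);
translate([888, 158, 655]) cube([40, 455, 40]);
translate([457, 158, 460]) cube([40, 40, 195]);
translate([888, 158, 460]) cube([40, 40, 195]);


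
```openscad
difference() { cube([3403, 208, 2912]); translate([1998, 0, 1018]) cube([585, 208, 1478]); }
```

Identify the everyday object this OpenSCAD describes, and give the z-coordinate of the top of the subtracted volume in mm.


A wall with a window opening. The window head height is 2496 mm.

A wall with a rectangular opening subtracted — a window. Sill at z = 1018, opening 1478 mm tall, so the head is at 1018 + 1478 = 2496 mm.


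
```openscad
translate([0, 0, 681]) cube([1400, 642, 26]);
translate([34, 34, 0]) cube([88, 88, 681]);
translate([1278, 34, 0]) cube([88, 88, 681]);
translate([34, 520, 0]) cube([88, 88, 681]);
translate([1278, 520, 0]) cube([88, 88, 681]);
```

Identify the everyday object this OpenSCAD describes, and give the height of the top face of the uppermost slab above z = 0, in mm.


A table. The table height is 707 mm.

A 1400×642×26 slab sits at z = 681 on four 88 mm square posts — a table. The top surface is at 681 + 26 = 707 mm.


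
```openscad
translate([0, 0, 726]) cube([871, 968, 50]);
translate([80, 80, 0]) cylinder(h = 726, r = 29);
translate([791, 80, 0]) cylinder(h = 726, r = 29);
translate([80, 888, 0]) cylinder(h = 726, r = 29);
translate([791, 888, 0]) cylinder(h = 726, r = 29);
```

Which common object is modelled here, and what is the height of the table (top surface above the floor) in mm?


A table. The table height is 776 mm.

A 871×968×50 slab sits at z = 726 on four Ø58 mm round legs — a table. The top surface is at 726 + 50 = 776 mm.


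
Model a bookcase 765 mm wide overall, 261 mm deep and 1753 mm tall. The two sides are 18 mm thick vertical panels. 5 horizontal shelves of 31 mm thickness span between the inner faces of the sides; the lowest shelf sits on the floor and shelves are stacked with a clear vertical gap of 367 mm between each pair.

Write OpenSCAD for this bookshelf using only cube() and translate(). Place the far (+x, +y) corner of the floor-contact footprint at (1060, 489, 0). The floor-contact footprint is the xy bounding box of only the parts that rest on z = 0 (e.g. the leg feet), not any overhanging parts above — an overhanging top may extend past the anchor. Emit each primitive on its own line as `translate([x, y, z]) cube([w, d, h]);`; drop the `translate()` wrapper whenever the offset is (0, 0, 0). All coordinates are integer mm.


translate([295, 228, 0]) cube([18, 261, 1753]);
translate([1042, 228, 0]) cube([18, 261, 1753]);
translate([313, 228, 0]) cube([729, 261, 31]);
translate([313, 228, 398]) cube([729, 261, 31]);
translate([313, 228, 796]) cube([729, 261, 31]);
translate([313, 228, 1194]) cube([729, 261, 31]);
translate([313, 228, 1592]) cube([729, 261, 31]);


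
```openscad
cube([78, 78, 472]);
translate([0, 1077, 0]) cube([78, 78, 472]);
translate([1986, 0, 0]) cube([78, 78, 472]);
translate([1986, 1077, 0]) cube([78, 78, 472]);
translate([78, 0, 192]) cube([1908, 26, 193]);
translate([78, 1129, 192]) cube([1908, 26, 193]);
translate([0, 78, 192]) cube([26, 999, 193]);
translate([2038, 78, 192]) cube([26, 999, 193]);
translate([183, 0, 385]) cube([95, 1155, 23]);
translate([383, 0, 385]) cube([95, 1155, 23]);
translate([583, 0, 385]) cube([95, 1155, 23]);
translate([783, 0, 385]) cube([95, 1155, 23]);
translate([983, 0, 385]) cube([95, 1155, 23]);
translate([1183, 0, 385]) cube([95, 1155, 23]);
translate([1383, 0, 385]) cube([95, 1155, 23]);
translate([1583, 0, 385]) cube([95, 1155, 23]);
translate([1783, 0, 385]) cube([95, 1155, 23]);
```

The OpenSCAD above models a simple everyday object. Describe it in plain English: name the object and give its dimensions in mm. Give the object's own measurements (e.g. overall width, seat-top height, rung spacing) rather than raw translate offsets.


A bed frame 2064 mm long (x) by 1155 mm wide (y). Four 78×78 mm corner posts, 472 mm tall, at the corners of the footprint. Four rails of 26 mm thickness and 193 mm height run between adjacent posts with their undersides at z = 192 mm, their outer faces flush with the outside of the frame (the two x-running rails run between the posts' inner faces; the two y-running rails run between the posts' inner faces). 9 slats, each 95 mm wide (x) and 23 mm thick, lie across the top of the two x-running rails, running the full 1155 mm width of the frame in y; along x they sit between the end posts with a 105 mm gap after the −x posts and between neighbouring slats, leaving 108 mm before the +x posts.


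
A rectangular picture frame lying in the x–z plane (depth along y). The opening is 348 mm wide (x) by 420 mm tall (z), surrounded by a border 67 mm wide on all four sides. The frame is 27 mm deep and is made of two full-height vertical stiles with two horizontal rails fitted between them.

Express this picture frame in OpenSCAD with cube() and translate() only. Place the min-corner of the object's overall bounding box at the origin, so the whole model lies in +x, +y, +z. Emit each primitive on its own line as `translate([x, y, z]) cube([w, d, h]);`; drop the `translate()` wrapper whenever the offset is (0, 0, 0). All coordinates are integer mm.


cube([67, 27, 554]);
translate([415, 0, 0]) cube([67, 27, 554]);
translate([67, 0, 0]) cube([348, 27, 67]);
translate([67, 0, 487]) cube([348, 27, 67]);


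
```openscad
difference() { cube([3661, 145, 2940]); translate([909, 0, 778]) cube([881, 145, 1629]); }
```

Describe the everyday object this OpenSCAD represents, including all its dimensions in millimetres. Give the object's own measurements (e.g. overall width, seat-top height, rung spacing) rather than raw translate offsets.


A wall 3661 mm long (x), 145 mm thick (y), 2940 mm tall, with a rectangular window opening cut through it. The opening is 881 mm wide and 1629 mm tall; its sill is at z = 778 mm and its near (−x) edge is 909 mm from the wall's −x end. The opening passes through the full wall thickness.


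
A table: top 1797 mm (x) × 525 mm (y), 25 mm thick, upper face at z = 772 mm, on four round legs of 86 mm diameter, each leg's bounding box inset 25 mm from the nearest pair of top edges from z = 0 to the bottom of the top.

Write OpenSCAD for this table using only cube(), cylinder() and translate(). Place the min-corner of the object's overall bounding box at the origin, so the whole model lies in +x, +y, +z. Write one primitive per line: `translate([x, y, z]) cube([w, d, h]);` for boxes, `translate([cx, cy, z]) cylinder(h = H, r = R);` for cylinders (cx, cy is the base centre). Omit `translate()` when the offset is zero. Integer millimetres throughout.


translate([0, 0, 747]) cube([1797, 525, 25]);
translate([68, 68, 0]) cylinder(h = 747, r = 43);
translate([1729, 68, 0]) cylinder(h = 747, r = 43);
translate([68, 457, 0]) cylinder(h = 747, r = 43);
translate([1729, 457, 0]) cylinder(h = 747, r = 43);


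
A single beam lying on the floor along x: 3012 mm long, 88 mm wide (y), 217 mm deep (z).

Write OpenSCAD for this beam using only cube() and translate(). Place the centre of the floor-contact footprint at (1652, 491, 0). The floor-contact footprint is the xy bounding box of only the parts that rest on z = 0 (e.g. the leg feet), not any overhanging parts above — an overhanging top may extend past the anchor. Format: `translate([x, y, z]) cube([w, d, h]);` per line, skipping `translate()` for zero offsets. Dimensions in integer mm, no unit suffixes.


translate([146, 447, 0]) cube([3012, 88, 217]);


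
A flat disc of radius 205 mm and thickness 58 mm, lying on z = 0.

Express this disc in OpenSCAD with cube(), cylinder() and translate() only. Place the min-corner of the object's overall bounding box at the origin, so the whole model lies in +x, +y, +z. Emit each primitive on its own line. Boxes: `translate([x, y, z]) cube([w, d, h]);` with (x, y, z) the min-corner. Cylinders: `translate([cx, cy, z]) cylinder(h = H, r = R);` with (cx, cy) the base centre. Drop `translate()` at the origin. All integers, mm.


translate([205, 205, 0]) cylinder(h = 58, r = 205);


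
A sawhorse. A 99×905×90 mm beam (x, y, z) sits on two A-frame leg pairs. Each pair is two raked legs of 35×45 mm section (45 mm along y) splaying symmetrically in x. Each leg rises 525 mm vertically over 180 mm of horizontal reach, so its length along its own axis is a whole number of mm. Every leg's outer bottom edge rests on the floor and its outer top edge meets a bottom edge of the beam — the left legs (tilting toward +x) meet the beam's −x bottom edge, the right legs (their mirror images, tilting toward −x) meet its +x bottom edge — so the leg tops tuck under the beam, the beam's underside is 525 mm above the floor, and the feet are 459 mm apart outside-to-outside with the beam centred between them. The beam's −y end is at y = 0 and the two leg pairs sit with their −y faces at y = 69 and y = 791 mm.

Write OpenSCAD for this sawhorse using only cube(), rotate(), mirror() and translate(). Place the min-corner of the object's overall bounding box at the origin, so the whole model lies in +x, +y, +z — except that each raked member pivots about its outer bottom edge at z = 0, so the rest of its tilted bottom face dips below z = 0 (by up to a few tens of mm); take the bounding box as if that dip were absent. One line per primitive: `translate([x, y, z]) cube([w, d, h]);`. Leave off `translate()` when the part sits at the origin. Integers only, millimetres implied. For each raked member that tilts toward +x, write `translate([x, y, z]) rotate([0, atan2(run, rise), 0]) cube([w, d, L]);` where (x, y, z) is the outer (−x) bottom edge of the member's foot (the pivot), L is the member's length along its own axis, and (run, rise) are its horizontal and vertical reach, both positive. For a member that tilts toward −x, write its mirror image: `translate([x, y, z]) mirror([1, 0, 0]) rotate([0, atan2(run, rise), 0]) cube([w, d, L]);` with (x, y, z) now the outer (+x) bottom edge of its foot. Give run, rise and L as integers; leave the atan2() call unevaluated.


translate([180, 0, 525]) cube([99, 905, 90]);
translate([0, 69, 0]) rotate([0, atan2(180, 525), 0]) cube([35, 45, 555]);
translate([459, 69, 0]) mirror([1, 0, 0]) rotate([0, atan2(180, 525), 0]) cube([35, 45, 555]);
translate([0, 791, 0]) rotate([0, atan2(180, 525), 0]) cube([35, 45, 555]);
translate([459, 791, 0]) mirror([1, 0, 0]) rotate([0, atan2(180, 525), 0]) cube([35, 45, 555]);


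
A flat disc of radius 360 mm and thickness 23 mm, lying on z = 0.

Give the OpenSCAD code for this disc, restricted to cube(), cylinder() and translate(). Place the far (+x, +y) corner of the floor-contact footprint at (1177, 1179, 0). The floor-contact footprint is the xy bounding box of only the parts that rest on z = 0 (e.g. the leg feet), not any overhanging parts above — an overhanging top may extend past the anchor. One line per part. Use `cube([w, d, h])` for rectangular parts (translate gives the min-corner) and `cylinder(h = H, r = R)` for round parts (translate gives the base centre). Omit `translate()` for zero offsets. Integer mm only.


translate([817, 819, 0]) cylinder(h = 23, r = 360);


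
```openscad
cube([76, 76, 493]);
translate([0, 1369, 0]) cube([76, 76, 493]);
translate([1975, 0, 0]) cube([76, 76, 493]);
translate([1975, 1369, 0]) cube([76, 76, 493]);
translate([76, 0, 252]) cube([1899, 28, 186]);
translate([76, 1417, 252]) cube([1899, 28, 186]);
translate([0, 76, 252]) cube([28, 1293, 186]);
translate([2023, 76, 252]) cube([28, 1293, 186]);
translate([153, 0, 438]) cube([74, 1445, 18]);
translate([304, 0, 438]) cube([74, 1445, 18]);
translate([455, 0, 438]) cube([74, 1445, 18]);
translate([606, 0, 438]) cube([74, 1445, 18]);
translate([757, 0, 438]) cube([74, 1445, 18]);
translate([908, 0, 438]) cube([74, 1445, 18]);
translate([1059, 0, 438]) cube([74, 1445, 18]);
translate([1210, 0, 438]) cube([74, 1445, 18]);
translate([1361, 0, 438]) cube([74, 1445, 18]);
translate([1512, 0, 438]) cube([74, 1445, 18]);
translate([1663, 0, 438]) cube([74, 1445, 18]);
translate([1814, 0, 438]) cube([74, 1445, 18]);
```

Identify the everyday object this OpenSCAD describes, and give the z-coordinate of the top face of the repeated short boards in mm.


A bed frame. The slat-top height is 456 mm.

Four posts, four rails, and a row of slats — a bed frame. Slats sit on the rails at z = 252 + 186 = 438; with slat thickness 18, the top is 456 mm.


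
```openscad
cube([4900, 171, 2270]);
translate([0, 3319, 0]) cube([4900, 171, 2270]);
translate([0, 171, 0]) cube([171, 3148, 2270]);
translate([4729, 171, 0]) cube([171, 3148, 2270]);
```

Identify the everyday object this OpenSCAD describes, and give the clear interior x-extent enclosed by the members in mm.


A house (or room) frame. The interior width is 4558 mm.

Four 2270 mm walls enclosing a rectangle with no floor or roof — a room or house frame. Outside width is 4900 mm and wall thickness is 171 mm, so the interior width is 4900 − 2 × 171 = 4558 mm.


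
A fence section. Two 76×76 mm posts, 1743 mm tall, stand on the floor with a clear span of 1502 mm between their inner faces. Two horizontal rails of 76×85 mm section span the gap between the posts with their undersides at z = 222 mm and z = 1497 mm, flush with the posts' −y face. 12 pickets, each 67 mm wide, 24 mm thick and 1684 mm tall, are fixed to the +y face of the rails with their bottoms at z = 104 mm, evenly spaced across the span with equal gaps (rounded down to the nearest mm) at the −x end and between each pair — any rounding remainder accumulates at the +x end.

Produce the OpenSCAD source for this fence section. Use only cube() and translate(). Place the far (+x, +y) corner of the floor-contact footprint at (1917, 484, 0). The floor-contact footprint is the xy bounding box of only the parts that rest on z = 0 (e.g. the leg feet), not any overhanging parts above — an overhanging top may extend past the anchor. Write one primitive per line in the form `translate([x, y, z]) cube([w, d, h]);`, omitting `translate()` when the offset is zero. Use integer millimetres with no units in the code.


translate([263, 408, 0]) cube([76, 76, 1743]);
translate([1841, 408, 0]) cube([76, 76, 1743]);
translate([339, 408, 222]) cube([1502, 76, 85]);
translate([339, 408, 1497]) cube([1502, 76, 85]);
translate([392, 484, 104]) cube([67, 24, 1684]);
translate([512, 484, 104]) cube([67, 24, 1684]);
translate([632, 484, 104]) cube([67, 24, 1684]);
translate([752, 484, 104]) cube([67, 24, 1684]);
translate([872, 484, 104]) cube([67, 24, 1684]);
translate([992, 484, 104]) cube([67, 24, 1684]);
translate([1112, 484, 104]) cube([67, 24, 1684]);
translate([1232, 484, 104]) cube([67, 24, 1684]);
translate([1352, 484, 104]) cube([67, 24, 1684]);
translate([1472, 484, 104]) cube([67, 24, 1684]);
translate([1592, 484, 104]) cube([67, 24, 1684]);
translate([1712, 484, 104]) cube([67, 24, 1684]);


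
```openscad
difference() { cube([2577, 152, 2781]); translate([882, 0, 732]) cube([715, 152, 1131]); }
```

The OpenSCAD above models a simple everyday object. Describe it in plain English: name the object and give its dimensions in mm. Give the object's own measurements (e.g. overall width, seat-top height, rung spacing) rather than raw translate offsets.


A wall 2577 mm long (x), 152 mm thick (y), 2781 mm tall, with a rectangular window opening cut through it. The opening is 715 mm wide and 1131 mm tall; its sill is at z = 732 mm and its near (−x) edge is 882 mm from the wall's −x end. The opening passes through the full wall thickness.
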